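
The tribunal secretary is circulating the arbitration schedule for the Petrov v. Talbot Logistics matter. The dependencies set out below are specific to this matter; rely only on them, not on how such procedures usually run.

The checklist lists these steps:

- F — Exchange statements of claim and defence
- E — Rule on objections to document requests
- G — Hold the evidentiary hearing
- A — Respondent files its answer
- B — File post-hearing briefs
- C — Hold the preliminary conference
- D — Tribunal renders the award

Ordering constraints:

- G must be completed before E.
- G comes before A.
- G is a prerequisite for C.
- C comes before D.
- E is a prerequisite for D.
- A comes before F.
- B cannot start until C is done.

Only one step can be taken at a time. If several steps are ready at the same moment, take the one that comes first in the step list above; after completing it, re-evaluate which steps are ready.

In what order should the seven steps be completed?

G, E, A, F, C, B, D

Only G has no prerequisites, so it is first.
Now E, A and C have their prerequisites met. E is listed earlier, so E next.
A and C are both available; A is listed earlier → A.
Ready: F and C. F is listed earlier → F.
Next only C has its prerequisites met → C.
B and D are both available; B is listed earlier → B.
D needed E and C, now all done → D.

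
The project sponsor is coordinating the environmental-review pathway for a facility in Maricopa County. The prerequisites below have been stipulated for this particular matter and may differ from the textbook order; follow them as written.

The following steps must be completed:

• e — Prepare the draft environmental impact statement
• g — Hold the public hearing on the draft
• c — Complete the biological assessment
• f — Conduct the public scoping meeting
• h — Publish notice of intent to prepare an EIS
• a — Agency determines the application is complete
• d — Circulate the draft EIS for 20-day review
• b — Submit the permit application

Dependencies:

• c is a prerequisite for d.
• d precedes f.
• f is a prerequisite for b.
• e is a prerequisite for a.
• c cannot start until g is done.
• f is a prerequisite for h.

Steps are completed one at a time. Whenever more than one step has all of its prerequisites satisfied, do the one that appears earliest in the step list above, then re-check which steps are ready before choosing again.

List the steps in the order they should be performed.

Nothing is required for e and g. e is listed earlier → e first.
Ready: g and a. g is listed earlier → g.
c now also ready, so the ready set is {c, a}; c is listed earlier → c.
a and d are both available; a is listed earlier → a.
d needed c, now all done → d.
f is the only step now ready → f.
Now h and b have their prerequisites met. h is listed earlier, so h next.
Next only b has its prerequisites met → b.

e → g → c → a → d → f → h → b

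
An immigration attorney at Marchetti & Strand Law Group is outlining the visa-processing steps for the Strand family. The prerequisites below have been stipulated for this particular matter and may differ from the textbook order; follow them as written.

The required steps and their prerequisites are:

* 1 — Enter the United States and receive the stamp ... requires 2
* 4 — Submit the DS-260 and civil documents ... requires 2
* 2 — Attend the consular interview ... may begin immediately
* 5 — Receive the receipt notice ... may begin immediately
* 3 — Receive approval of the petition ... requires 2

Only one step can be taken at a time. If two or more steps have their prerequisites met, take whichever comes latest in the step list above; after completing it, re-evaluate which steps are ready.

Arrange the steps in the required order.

5 → 2 → 3 → 4 → 1

5 and 2 have no prerequisites; 5 is listed later, so 5 is first.
That leaves 2 as the only ready step → 2.
3, 4 and 1 are all available; 3 is listed later → 3.
Ready: 4 and 1. 4 is listed later → 4.
Next only 1 has its prerequisites met → 1.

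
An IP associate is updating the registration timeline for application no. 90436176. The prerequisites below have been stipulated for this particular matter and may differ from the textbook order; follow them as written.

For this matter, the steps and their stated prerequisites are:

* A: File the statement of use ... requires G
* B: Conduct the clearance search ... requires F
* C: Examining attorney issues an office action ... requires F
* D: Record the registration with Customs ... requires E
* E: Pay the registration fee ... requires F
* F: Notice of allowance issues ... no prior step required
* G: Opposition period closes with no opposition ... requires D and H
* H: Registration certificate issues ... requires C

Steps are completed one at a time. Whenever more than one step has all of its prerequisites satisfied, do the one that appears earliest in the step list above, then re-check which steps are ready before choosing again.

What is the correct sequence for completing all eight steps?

F → B → C → E → D → H → G → A

Only F has no prerequisites, so it is first.
Ready: B, C and E. B is listed earlier → B.
Now C and E have their prerequisites met. C is listed earlier, so C next.
H now also ready, so the ready set is {E, H}; E is listed earlier → E.
D now also ready, so the ready set is {D, H}; D is listed earlier → D.
H needed C, now all done → H.
G needed D and H, now all done → G.
That leaves A as the only ready step → A.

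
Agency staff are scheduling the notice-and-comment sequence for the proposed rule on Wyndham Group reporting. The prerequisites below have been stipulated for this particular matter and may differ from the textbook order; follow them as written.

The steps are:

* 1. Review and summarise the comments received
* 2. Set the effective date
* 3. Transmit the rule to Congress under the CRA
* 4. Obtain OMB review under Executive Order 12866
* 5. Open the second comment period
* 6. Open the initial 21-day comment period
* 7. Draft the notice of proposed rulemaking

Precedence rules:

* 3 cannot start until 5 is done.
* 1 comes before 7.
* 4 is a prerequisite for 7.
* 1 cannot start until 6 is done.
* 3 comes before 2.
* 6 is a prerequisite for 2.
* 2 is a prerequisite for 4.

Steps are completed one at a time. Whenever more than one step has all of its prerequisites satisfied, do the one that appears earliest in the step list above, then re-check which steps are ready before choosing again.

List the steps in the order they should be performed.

5 3 6 1 2 4 7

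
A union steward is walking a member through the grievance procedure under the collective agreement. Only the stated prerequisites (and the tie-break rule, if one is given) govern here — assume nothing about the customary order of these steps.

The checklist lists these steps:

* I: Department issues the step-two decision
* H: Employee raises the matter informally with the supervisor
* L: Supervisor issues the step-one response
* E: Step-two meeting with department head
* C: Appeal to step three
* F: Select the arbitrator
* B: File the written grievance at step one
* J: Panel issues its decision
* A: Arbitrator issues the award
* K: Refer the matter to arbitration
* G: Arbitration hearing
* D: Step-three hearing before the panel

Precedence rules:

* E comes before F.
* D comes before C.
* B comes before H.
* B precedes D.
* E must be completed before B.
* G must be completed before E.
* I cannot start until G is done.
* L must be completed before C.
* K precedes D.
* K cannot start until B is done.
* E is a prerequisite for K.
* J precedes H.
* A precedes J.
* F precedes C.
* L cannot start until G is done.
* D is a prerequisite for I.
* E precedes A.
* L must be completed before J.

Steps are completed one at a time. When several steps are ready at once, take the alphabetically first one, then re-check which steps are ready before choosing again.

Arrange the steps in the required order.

Only G has no prerequisites, so it is first.
Now E and L have their prerequisites met. E has the earlier label, so E next.
A, B and F now also ready, so the ready set is {A, B, F, L}; A has the earlier label → A.
Now B, F and L have their prerequisites met. B has the earlier label, so B next.
Ready: F, K and L. F has the earlier label → F.
K and L are both available; K has the earlier label → K.
D now also ready, so the ready set is {D, L}; D has the earlier label → D.
I and L are both available; I has the earlier label → I.
Next only L has its prerequisites met → L.
C and J are both available; C has the earlier label → C.
J needed A and L, now all done → J.
H needed B and J, now all done → H.

G, E, A, B, F, K, D, I, L, C, J, H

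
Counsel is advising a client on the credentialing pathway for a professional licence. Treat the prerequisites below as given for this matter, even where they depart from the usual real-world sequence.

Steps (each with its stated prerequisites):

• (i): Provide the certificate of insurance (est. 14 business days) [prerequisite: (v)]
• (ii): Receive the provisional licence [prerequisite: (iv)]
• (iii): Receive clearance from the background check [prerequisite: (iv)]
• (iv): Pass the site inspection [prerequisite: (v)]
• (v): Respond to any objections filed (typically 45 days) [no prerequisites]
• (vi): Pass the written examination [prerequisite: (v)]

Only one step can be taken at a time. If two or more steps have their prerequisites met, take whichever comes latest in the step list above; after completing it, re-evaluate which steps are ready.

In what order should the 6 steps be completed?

Only (v) has no prerequisites, so it is first.
Ready: (vi), (iv) and (i). (vi) is listed later → (vi).
Now (iv) and (i) have their prerequisites met. (iv) is listed later, so (iv) next.
(iii) and (ii) now also ready, so the ready set is {(iii), (ii), (i)}; (iii) is listed later → (iii).
Ready: (ii) and (i). (ii) is listed later → (ii).
(i) is the only step now ready → (i).

(v) (vi) (iv) (iii) (ii) (i)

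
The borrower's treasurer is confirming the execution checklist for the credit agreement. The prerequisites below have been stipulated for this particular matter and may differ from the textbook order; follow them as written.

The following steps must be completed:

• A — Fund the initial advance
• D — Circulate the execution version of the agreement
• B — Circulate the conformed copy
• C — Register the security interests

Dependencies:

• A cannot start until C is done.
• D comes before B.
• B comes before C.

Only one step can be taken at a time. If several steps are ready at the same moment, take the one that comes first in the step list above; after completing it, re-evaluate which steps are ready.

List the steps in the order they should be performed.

D is the only step with nothing outstanding, so it goes first.
B is the only step now ready → B.
C is the only step now ready → C.
A is the only step now ready → A.

D → B → C → A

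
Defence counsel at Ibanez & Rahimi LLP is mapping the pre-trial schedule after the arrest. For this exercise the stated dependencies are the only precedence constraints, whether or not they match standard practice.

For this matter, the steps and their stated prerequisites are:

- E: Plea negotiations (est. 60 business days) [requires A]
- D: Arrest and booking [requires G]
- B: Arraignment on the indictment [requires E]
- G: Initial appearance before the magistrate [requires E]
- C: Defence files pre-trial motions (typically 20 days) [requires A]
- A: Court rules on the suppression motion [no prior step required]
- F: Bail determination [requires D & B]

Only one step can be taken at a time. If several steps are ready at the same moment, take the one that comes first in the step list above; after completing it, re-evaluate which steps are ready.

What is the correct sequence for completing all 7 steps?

A has no prerequisites → A first.
E and C are both available; E is listed earlier → E.
Ready: B, G and C. B is listed earlier → B.
Now G and C have their prerequisites met. G is listed earlier, so G next.
D now also ready, so the ready set is {D, C}; D is listed earlier → D.
F now also ready, so the ready set is {C, F}; C is listed earlier → C.
F is the only step now ready → F.

A E B G D C F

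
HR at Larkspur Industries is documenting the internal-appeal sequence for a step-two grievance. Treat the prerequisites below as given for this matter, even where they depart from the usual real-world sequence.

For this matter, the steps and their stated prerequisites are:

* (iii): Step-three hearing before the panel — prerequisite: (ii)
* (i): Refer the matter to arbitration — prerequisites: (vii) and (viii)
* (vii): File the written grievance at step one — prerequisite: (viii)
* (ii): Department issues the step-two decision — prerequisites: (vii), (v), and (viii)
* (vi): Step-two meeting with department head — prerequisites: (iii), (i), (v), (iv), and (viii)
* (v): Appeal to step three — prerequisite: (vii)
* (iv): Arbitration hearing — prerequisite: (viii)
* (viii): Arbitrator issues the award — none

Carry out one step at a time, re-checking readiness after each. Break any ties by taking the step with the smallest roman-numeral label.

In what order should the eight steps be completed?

(viii) (iv) (vii) (i) (v) (ii) (iii) (vi)

(viii) has no prerequisites → (viii) first.
(iv) and (vii) are both available; (iv) has the earlier label → (iv).
(vii) needed (viii), now all done → (vii).
Now (i) and (v) have their prerequisites met. (i) has the earlier label, so (i) next.
(v) needed (vii), now all done → (v).
Next only (ii) has its prerequisites met → (ii).
(iii) is the only step now ready → (iii).
That leaves (vi) as the only ready step → (vi).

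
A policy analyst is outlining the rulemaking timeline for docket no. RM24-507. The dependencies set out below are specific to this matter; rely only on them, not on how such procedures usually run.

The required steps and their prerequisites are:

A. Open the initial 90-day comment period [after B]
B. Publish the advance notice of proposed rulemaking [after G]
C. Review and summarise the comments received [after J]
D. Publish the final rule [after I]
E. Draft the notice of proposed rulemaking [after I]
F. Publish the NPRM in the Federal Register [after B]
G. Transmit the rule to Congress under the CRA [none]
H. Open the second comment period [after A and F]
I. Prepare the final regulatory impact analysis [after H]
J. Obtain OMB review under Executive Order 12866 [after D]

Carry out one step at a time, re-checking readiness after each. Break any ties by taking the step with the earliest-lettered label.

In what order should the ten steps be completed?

Only G has no prerequisites, so it is first.
That leaves B as the only ready step → B.
Now A and F have their prerequisites met. A has the earlier label, so A next.
Next only F has its prerequisites met → F.
That leaves H as the only ready step → H.
That leaves I as the only ready step → I.
Now D and E have their prerequisites met. D has the earlier label, so D next.
Now E and J have their prerequisites met. E has the earlier label, so E next.
That leaves J as the only ready step → J.
C is the only step now ready → C.

G → B → A → F → H → I → D → E → J → C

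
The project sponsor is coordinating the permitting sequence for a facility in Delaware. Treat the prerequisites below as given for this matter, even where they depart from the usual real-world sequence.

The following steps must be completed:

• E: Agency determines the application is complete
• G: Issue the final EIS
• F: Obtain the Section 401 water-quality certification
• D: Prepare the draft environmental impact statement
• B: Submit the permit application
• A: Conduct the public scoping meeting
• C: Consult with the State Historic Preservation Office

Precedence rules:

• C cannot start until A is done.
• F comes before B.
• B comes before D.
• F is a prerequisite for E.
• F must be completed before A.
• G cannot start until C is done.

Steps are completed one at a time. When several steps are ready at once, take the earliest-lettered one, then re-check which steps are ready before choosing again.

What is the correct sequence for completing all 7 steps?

F → A → B → C → D → E → G

F has no prerequisites → F first.
A, B and E are all available; A has the earlier label → A.
C now also ready, so the ready set is {B, C, E}; B has the earlier label → B.
C, D and E are all available; C has the earlier label → C.
D, E and G are all available; D has the earlier label → D.
Ready: E and G. E has the earlier label → E.
G needed C, now all done → G.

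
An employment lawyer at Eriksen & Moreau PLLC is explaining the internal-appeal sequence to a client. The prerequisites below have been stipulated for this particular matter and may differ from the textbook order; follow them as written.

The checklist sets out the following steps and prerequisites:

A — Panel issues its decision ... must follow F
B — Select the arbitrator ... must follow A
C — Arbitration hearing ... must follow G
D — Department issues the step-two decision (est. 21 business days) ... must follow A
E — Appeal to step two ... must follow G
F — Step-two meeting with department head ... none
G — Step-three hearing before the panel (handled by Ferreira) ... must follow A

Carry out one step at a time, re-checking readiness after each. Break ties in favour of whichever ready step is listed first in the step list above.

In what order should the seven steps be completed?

Only F has no prerequisites, so it is first.
A is the only step now ready → A.
Ready: B, D and G. B is listed earlier → B.
D and G are both available; D is listed earlier → D.
G needed A, now all done → G.
C and E are both available; C is listed earlier → C.
Next only E has its prerequisites met → E.

F, A, B, D, G, C, E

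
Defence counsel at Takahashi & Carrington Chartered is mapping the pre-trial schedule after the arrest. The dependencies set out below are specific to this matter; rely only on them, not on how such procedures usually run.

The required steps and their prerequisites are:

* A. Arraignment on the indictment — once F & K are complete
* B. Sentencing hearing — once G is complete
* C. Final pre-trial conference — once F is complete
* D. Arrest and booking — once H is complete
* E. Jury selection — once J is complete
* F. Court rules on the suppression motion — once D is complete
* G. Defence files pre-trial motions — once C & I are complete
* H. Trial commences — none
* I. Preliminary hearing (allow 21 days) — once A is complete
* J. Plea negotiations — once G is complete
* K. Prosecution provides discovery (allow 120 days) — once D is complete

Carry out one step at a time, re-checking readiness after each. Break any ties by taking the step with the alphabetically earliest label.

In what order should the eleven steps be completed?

H, D, F, C, K, A, I, G, B, J, E

Only H has no prerequisites, so it is first.
Next only D has its prerequisites met → D.
Ready: F and K. F has the earlier label → F.
C now also ready, so the ready set is {C, K}; C has the earlier label → C.
K needed D, now all done → K.
That leaves A as the only ready step → A.
I needed A, now all done → I.
That leaves G as the only ready step → G.
Now B and J have their prerequisites met. B has the earlier label, so B next.
Next only J has its prerequisites met → J.
E needed J, now all done → E.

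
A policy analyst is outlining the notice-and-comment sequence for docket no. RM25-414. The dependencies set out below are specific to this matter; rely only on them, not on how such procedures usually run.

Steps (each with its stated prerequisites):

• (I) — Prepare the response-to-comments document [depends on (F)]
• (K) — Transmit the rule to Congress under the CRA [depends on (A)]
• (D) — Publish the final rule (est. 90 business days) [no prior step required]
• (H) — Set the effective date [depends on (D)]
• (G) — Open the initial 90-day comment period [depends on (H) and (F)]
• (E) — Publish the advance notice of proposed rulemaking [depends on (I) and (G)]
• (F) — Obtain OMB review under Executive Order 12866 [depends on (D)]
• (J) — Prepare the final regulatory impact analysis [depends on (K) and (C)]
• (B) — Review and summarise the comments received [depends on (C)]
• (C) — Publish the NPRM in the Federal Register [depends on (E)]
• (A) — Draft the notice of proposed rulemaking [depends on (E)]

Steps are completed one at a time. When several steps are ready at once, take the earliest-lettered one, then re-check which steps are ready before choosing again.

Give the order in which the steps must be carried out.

(D) (F) (H) (G) (I) (E) (A) (C) (B) (K) (J)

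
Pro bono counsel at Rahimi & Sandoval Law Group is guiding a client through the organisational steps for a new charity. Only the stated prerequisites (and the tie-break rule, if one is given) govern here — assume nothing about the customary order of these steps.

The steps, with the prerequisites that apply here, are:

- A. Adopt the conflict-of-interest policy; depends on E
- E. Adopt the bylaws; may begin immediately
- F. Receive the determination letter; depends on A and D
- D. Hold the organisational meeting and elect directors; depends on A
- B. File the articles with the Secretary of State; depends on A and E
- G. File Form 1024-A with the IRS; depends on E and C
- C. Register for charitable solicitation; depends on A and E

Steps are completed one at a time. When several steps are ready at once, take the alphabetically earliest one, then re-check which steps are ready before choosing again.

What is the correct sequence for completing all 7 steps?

E is the only step with nothing outstanding, so it goes first.
A is the only step now ready → A.
Ready: B, C and D. B has the earlier label → B.
Ready: C and D. C has the earlier label → C.
G now also ready, so the ready set is {D, G}; D has the earlier label → D.
Now F and G have their prerequisites met. F has the earlier label, so F next.
Next only G has its prerequisites met → G.

E → A → B → C → D → F → G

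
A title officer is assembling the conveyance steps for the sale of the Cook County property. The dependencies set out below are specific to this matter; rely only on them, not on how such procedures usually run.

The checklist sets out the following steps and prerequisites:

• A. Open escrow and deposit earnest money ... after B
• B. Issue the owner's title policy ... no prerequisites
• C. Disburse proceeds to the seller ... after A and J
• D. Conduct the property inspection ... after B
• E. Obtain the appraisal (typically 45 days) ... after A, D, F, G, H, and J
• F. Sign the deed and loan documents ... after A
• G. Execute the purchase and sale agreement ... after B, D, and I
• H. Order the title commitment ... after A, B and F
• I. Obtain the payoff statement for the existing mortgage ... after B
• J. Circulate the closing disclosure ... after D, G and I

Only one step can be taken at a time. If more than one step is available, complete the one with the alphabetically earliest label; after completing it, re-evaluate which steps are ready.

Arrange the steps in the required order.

B has no prerequisites → B first.
A, D and I are all available; A has the earlier label → A.
F now also ready, so the ready set is {D, F, I}; D has the earlier label → D.
F and I are both available; F has the earlier label → F.
Ready: H and I. H has the earlier label → H.
I needed B, now all done → I.
G needed B, D and I, now all done → G.
J needed D, G and I, now all done → J.
Ready: C and E. C has the earlier label → C.
E needed A, D, F, G, H and J, now all done → E.

B, A, D, F, H, I, G, J, C, E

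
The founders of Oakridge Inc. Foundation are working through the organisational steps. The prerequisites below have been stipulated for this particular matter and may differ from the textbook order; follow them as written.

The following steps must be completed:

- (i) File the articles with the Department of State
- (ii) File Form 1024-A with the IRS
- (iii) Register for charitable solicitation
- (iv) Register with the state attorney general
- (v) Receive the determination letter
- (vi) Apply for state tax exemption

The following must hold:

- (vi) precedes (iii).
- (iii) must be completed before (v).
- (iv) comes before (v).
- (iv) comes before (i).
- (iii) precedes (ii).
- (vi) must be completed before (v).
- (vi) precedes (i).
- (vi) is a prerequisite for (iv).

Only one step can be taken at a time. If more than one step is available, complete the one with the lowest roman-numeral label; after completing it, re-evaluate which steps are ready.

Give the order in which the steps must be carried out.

(vi) has no prerequisites → (vi) first.
Now (iii) and (iv) have their prerequisites met. (iii) has the earlier label, so (iii) next.
Ready: (ii) and (iv). (ii) has the earlier label → (ii).
That leaves (iv) as the only ready step → (iv).
Now (i) and (v) have their prerequisites met. (i) has the earlier label, so (i) next.
(v) needed (iii), (iv) and (vi), now all done → (v).

(vi), (iii), (ii), (iv), (i), (v)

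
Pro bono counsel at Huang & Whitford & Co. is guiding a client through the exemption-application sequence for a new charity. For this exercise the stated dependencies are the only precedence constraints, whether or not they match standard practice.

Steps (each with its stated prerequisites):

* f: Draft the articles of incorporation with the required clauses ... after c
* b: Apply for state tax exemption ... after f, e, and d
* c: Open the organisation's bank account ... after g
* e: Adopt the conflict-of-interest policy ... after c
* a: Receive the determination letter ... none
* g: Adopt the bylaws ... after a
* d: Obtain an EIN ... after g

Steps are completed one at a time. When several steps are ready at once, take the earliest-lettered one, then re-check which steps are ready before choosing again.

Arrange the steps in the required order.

a, g, c, d, e, f, b

a is the only step with nothing outstanding, so it goes first.
g needed a, now all done → g.
c and d are both available; c has the earlier label → c.
e and f now also ready, so the ready set is {d, e, f}; d has the earlier label → d.
Now e and f have their prerequisites met. e has the earlier label, so e next.
f needed c, now all done → f.
Next only b has its prerequisites met → b.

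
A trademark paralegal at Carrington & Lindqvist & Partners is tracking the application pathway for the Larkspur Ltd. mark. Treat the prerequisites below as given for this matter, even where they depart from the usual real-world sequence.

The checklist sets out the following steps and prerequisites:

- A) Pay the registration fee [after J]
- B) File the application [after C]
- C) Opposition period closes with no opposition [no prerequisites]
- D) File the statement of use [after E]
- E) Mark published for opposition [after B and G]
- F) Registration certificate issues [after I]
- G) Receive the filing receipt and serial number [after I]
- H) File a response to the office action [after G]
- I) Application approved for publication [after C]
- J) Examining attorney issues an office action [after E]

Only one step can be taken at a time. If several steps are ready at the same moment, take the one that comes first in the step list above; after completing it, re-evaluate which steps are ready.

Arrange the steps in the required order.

C is the only step with nothing outstanding, so it goes first.
Ready: B and I. B is listed earlier → B.
I is the only step now ready → I.
Now F and G have their prerequisites met. F is listed earlier, so F next.
That leaves G as the only ready step → G.
E and H are both available; E is listed earlier → E.
Ready: D, H and J. D is listed earlier → D.
Now H and J have their prerequisites met. H is listed earlier, so H next.
J is the only step now ready → J.
A is the only step now ready → A.

C B I F G E D H J A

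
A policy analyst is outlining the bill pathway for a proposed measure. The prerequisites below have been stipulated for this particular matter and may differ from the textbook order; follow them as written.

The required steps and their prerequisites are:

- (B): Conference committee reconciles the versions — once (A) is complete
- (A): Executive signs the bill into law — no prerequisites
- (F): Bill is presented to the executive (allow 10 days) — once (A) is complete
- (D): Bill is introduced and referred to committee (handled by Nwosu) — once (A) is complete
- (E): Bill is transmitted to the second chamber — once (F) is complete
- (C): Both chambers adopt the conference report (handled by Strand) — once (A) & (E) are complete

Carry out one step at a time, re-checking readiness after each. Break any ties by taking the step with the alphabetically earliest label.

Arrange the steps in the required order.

(A) (B) (D) (F) (E) (C)

(A) has no prerequisites → (A) first.
(B), (D) and (F) are all available; (B) has the earlier label → (B).
(D) and (F) are both available; (D) has the earlier label → (D).
(F) needed (A), now all done → (F).
(E) needed (F), now all done → (E).
(C) needed (A) and (E), now all done → (C).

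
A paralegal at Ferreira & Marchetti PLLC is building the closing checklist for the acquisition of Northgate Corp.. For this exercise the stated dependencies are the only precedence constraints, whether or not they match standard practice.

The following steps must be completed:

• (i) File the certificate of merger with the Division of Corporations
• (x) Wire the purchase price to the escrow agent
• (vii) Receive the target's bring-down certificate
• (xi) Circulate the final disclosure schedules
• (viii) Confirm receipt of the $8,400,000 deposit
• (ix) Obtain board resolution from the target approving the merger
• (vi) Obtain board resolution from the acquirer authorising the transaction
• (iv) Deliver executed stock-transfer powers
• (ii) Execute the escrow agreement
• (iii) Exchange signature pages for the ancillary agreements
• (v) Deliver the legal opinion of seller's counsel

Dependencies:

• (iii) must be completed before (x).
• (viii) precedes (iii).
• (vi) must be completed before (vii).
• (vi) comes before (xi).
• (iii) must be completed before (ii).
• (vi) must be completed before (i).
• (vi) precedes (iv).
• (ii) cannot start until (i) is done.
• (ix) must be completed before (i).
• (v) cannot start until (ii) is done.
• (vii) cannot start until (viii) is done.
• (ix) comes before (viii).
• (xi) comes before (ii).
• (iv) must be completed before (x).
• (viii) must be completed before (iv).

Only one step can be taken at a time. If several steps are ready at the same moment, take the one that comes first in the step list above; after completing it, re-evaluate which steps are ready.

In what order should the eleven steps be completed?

Nothing is required for (ix) and (vi). (ix) is listed earlier → (ix) first.
(viii) now also ready, so the ready set is {(viii), (vi)}; (viii) is listed earlier → (viii).
Now (vi) and (iii) have their prerequisites met. (vi) is listed earlier, so (vi) next.
Ready: (i), (vii), (xi), (iv) and (iii). (i) is listed earlier → (i).
Now (vii), (xi), (iv) and (iii) have their prerequisites met. (vii) is listed earlier, so (vii) next.
Now (xi), (iv) and (iii) have their prerequisites met. (xi) is listed earlier, so (xi) next.
(iv) and (iii) are both available; (iv) is listed earlier → (iv).
(iii) needed (viii), now all done → (iii).
Now (x) and (ii) have their prerequisites met. (x) is listed earlier, so (x) next.
(ii) is the only step now ready → (ii).
(v) needed (ii), now all done → (v).

(ix), (viii), (vi), (i), (vii), (xi), (iv), (iii), (x), (ii), (v)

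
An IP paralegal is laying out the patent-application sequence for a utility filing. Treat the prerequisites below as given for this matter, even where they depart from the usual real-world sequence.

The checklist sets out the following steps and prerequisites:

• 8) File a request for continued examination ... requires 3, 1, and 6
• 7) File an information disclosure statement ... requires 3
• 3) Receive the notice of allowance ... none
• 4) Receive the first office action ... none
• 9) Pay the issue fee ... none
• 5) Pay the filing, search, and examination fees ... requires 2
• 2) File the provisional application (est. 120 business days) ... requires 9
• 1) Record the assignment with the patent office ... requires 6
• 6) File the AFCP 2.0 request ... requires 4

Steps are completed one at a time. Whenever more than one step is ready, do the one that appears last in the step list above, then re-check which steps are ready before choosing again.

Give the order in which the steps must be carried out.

Nothing is required for 9, 4 and 3. 9 is listed later → 9 first.
Now 2, 4 and 3 have their prerequisites met. 2 is listed later, so 2 next.
5 now also ready, so the ready set is {5, 4, 3}; 5 is listed later → 5.
Now 4 and 3 have their prerequisites met. 4 is listed later, so 4 next.
Now 6 and 3 have their prerequisites met. 6 is listed later, so 6 next.
Ready: 1 and 3. 1 is listed later → 1.
3 is the only step now ready → 3.
Ready: 7 and 8. 7 is listed later → 7.
That leaves 8 as the only ready step → 8.

9 2 5 4 6 1 3 7 8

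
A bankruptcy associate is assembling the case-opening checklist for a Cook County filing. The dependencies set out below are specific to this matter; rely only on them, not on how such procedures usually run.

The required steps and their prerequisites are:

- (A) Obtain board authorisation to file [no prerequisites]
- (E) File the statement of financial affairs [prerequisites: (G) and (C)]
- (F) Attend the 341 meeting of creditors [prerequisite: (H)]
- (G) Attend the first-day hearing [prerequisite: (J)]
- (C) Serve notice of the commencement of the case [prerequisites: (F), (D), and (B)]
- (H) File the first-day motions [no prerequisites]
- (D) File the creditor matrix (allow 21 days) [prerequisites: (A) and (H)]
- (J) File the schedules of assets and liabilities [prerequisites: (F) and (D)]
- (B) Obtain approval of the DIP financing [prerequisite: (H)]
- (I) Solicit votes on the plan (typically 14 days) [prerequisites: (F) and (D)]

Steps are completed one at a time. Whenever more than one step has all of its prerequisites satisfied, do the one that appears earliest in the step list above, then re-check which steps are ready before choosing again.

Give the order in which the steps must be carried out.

(A), (H), (F), (D), (J), (G), (B), (C), (E), (I)

Nothing is required for (A) and (H). (A) is listed earlier → (A) first.
That leaves (H) as the only ready step → (H).
(F), (D) and (B) are all available; (F) is listed earlier → (F).
Now (D) and (B) have their prerequisites met. (D) is listed earlier, so (D) next.
(J) and (I) now also ready, so the ready set is {(J), (B), (I)}; (J) is listed earlier → (J).
(G) now also ready, so the ready set is {(G), (B), (I)}; (G) is listed earlier → (G).
(B) and (I) are both available; (B) is listed earlier → (B).
Ready: (C) and (I). (C) is listed earlier → (C).
Now (E) and (I) have their prerequisites met. (E) is listed earlier, so (E) next.
(I) needed (F) and (D), now all done → (I).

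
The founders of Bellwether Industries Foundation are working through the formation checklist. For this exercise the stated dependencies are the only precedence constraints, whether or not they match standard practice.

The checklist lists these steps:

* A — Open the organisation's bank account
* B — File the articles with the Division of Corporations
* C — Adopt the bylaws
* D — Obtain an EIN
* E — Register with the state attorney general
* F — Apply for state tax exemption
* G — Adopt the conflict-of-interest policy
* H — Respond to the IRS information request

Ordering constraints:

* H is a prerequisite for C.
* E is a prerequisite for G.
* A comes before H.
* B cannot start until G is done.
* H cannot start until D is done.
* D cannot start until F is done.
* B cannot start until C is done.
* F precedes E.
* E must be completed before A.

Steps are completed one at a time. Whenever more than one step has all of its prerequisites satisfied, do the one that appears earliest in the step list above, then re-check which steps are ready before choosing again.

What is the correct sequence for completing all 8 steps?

F D E A G H C B

F has no prerequisites → F first.
Ready: D and E. D is listed earlier → D.
That leaves E as the only ready step → E.
Now A and G have their prerequisites met. A is listed earlier, so A next.
H now also ready, so the ready set is {G, H}; G is listed earlier → G.
H is the only step now ready → H.
C needed H, now all done → C.
B needed C and G, now all done → B.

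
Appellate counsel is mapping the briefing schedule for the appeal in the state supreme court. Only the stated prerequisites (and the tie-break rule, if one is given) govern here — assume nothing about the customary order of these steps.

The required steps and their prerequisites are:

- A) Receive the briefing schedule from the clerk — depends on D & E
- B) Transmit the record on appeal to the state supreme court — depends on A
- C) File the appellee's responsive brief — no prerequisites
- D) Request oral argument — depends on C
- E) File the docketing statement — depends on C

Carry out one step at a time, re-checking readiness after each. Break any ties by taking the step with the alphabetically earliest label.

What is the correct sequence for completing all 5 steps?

Only C has no prerequisites, so it is first.
Ready: D and E. D has the earlier label → D.
E needed C, now all done → E.
A is the only step now ready → A.
B is the only step now ready → B.

C D E A B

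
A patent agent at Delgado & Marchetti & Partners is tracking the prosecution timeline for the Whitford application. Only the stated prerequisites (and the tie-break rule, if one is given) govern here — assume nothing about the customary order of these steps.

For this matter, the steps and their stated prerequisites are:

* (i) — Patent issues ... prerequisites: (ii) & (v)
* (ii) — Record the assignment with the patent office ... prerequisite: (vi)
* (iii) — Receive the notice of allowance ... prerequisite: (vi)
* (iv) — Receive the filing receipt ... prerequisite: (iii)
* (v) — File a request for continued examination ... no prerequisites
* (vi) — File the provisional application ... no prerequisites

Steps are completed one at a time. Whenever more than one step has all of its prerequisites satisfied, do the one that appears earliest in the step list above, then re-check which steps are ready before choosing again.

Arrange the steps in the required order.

Nothing is required for (v) and (vi). (v) is listed earlier → (v) first.
(vi) is the only step now ready → (vi).
Now (ii) and (iii) have their prerequisites met. (ii) is listed earlier, so (ii) next.
(i) and (iii) are both available; (i) is listed earlier → (i).
(iii) is the only step now ready → (iii).
(iv) needed (iii), now all done → (iv).

(v) → (vi) → (ii) → (i) → (iii) → (iv)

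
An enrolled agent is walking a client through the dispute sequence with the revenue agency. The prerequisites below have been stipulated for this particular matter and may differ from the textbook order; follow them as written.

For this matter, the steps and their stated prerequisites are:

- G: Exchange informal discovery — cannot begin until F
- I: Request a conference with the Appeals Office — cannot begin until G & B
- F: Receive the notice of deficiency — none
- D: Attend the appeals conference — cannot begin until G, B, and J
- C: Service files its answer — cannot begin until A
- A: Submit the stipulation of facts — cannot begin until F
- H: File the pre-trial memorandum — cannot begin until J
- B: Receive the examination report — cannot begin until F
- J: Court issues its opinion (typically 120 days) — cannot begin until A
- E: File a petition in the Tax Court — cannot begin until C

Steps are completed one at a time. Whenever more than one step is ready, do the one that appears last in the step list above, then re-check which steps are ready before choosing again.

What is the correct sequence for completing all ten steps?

F has no prerequisites → F first.
B, A and G are all available; B is listed later → B.
Ready: A and G. A is listed later → A.
Now J, C and G have their prerequisites met. J is listed later, so J next.
Now H, C and G have their prerequisites met. H is listed later, so H next.
Now C and G have their prerequisites met. C is listed later, so C next.
E now also ready, so the ready set is {E, G}; E is listed later → E.
Next only G has its prerequisites met → G.
Ready: D and I. D is listed later → D.
That leaves I as the only ready step → I.

F B A J H C E G D I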